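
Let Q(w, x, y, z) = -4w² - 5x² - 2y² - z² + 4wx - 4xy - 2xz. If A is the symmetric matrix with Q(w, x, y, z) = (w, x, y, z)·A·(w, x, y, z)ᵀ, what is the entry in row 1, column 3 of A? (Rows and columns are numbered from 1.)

The coefficient of w·y in Q is 0. For a symmetric A this equals A[1,3] + A[3,1] = 2·A[1,3].
So A[1,3] = 0/2 = 0.

0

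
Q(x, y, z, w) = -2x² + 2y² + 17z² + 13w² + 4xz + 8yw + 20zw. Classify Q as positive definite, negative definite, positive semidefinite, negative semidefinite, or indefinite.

indefinite

Write A = [[-2, 0, 2, 0], [0, 2, 0, 4], [2, 0, 17, 10], [0, 4, 10, 13]].
Row-reducing A symmetrically gives the diagonal entries -2, 2, 19, -5/19.
So there are 2 positive, 2 negative pivots.
Hence Q is indefinite.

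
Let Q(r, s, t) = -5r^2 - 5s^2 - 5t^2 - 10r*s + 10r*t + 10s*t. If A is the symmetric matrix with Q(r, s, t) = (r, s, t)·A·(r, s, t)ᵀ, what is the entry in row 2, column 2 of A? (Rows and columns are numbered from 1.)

-5

The coefficient of s^2 in Q is -5, and that is exactly A[2,2].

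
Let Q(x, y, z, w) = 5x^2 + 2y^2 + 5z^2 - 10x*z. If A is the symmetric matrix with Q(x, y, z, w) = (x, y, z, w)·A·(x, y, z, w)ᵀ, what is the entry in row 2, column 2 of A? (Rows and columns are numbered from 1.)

The coefficient of y^2 in Q is 2, and that is exactly A[2,2].

2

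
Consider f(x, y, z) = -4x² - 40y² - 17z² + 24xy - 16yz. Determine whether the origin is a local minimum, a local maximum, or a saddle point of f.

local maximum

The Hessian at the origin is H = [[-8, 24, 0], [24, -80, -16], [0, -16, -34]].
Applying the same elementary operations to the rows and columns of H produces a congruent diagonal matrix with entries -8, -8, -2.
That gives 3 negative pivots.
H is negative definite, so the origin is a strict local maximum.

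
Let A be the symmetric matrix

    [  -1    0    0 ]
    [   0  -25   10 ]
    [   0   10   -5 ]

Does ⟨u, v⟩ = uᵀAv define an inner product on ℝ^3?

Leading principal minors: Δ_1 = -1, Δ_2 = 25, Δ_3 = -25.
The signs alternate starting with Δ_1 < 0, so by Sylvester's criterion Q is negative definite.
⟨·,·⟩ is an inner product exactly when A is positive definite.

no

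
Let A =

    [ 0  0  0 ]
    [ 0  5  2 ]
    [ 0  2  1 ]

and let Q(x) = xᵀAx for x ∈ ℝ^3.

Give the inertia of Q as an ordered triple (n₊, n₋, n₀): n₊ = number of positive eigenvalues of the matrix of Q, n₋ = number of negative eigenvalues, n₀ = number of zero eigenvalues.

Row-reducing A symmetrically gives the diagonal entries 0, 5, 1/5.
That gives 2 positive, 1 zero pivots.

(2, 0, 1)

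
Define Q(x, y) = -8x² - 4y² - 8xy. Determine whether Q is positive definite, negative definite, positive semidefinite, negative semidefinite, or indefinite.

The symmetric matrix of Q is A = [[-8, -4], [-4, -4]].
Leading principal minors: Δ_1 = -8, Δ_2 = 16.
The signs alternate starting with Δ_1 < 0, so by Sylvester's criterion Q is negative definite.

negative definite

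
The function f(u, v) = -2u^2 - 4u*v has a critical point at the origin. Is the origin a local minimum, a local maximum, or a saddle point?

The Hessian at the origin is H = [[-4, -4], [-4, 0]].
det H = -4·0 − (-4)² = -16 < 0, so H is indefinite.
Therefore the origin is a saddle point.

saddle point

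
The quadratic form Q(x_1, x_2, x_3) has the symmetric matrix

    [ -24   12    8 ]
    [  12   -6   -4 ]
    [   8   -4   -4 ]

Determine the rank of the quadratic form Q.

2

Symmetric row and column elimination reduces A to a congruent diagonal form with pivots -24, 0, -4/3.
Counting signs: 2 negative, 1 zero.
The rank is the number of nonzero pivots: 2.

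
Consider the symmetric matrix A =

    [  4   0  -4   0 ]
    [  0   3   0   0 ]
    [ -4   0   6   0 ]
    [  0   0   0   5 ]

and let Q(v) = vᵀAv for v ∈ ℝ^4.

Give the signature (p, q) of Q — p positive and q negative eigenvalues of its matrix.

(4, 0)

Congruent diagonalization of A (simultaneous row and column reduction) yields pivots 4, 3, 2, 5.
So there are 4 positive pivots.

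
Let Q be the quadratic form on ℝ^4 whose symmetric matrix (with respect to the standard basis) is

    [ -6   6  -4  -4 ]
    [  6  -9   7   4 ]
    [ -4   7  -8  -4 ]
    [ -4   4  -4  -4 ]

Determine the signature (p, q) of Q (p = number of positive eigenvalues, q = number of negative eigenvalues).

Applying the same elementary operations to the rows and columns of A produces a congruent diagonal matrix with entries -6, -3, -7/3, -4/7.
Counting signs: 4 negative.

(0, 4)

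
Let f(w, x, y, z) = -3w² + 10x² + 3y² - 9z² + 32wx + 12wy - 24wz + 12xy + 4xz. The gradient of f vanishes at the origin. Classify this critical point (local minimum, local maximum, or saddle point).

saddle point

The Hessian at the origin is H = [[-6, 32, 12, -24], [32, 20, 12, 4], [12, 12, 6, 0], [-24, 4, 0, -18]].
Applying the same elementary operations to the rows and columns of H produces a congruent diagonal matrix with entries -6, 572/3, -42/143, 30/7.
Counting signs: 2 positive, 2 negative.
H is indefinite, so the origin is a saddle point.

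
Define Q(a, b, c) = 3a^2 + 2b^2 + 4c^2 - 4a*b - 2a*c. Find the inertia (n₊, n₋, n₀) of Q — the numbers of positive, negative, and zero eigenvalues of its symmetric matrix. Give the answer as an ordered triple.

The symmetric matrix is A = [[3, -2, -1], [-2, 2, 0], [-1, 0, 4]].
Row-reducing A symmetrically gives the diagonal entries 3, 2/3, 3.
So there are 3 positive pivots.

(3, 0, 0)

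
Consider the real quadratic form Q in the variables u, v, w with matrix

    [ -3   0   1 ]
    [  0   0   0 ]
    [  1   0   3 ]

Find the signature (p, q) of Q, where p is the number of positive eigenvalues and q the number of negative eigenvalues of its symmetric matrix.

(1, 1)

Congruent diagonalization of A (simultaneous row and column reduction) yields pivots -3, 0, 10/3.
Counting signs: 1 positive, 1 negative, 1 zero.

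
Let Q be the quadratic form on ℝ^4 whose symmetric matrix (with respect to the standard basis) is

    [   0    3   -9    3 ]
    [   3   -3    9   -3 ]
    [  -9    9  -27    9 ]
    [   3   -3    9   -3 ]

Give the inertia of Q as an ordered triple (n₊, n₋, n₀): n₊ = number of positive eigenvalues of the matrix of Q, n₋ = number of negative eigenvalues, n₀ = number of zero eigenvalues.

(1, 1, 2)

By Sylvester's law of inertia any congruent diagonalization of A has 1 positive, 1 negative and 2 zero entries.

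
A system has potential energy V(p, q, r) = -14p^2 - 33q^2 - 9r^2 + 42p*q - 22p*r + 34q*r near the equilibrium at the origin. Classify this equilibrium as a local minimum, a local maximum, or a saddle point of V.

The Hessian at the origin is H = [[-28, 42, -22], [42, -66, 34], [-22, 34, -18]].
Congruent diagonalization of H (simultaneous row and column reduction) yields pivots -28, -3, -8/21.
So there are 3 negative pivots.
H is negative definite, so the origin is a strict local maximum.

local maximum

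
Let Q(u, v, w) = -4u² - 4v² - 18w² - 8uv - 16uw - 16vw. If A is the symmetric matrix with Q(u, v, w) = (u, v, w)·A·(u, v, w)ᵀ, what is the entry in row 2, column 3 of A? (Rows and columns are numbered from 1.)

The coefficient of v·w in Q is -16. For a symmetric A this equals A[2,3] + A[3,2] = 2·A[2,3].
So A[2,3] = -16/2 = -8.

-8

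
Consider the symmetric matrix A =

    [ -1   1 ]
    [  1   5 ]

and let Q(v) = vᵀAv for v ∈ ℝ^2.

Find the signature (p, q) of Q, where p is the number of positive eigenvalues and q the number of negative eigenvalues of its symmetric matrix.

Applying the same elementary operations to the rows and columns of A produces a congruent diagonal matrix with entries -1, 6.
Counting signs: 1 positive, 1 negative.

(1, 1)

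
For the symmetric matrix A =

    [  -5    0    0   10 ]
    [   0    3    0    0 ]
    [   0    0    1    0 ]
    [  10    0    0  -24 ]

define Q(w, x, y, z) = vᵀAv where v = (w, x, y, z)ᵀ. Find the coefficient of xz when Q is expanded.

The coefficient of xz is A[2,4] + A[4,2] = 2·0 = 0.

0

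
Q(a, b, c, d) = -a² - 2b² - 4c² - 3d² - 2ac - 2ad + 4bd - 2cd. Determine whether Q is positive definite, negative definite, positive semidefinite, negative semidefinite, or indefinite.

negative semidefinite

The associated matrix is A = [[-1, 0, -1, -1], [0, -2, 0, 2], [-1, 0, -4, -1], [-1, 2, -1, -3]].
Congruent diagonalization of A (simultaneous row and column reduction) yields pivots -1, -2, -3, 0.
Counting signs: 3 negative, 1 zero.
Hence Q is negative semidefinite.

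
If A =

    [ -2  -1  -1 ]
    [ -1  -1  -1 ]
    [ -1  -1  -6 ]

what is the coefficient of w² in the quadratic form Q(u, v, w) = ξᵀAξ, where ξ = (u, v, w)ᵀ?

The coefficient of w² is the diagonal entry A[3,3] = -6.

-6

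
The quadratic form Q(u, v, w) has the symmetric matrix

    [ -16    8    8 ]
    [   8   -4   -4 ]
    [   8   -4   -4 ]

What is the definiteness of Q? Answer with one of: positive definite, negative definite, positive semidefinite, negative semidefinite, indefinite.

Congruent diagonalization of A (simultaneous row and column reduction) yields pivots -16, 0, 0.
So there are 1 negative, 2 zero pivots.
Hence Q is negative semidefinite.

negative semidefinite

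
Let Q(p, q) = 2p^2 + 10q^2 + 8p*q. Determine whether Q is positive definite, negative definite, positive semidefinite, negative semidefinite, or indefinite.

positive definite

The symmetric matrix of Q is A = [[2, 4], [4, 10]].
Leading principal minors: Δ_1 = 2, Δ_2 = 4.
All leading principal minors are positive, so by Sylvester's criterion Q is positive definite.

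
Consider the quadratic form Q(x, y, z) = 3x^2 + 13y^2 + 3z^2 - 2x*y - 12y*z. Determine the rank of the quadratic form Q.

3

The symmetric matrix is A = [[3, -1, 0], [-1, 13, -6], [0, -6, 3]].
Congruent diagonalization of A (simultaneous row and column reduction) yields pivots 3, 38/3, 3/19.
That gives 3 positive pivots.
The rank is the number of nonzero pivots: 3.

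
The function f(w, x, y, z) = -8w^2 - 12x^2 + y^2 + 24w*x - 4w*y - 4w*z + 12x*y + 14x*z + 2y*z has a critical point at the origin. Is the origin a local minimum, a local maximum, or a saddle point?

saddle point

The Hessian at the origin is H = [[-16, 24, -4, -4], [24, -24, 12, 14], [-4, 12, 2, 2], [-4, 14, 2, 0]].
H is indefinite, so the origin is a saddle point.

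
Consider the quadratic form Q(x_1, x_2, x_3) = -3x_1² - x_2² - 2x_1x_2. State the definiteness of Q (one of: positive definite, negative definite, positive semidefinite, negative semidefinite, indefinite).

The symmetric matrix is A = [[-3, -1, 0], [-1, -1, 0], [0, 0, 0]].
Symmetric row and column elimination reduces A to a congruent diagonal form with pivots -3, -2/3, 0.
Counting signs: 2 negative, 1 zero.
Hence Q is negative semidefinite.

negative semidefinite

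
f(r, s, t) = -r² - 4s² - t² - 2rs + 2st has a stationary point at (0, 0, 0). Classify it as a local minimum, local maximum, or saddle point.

local maximum

The Hessian at the origin is H = [[-2, -2, 0], [-2, -8, 2], [0, 2, -2]].
Symmetric row and column elimination reduces H to a congruent diagonal form with pivots -2, -6, -4/3.
Counting signs: 3 negative.
H is negative definite, so the origin is a strict local maximum.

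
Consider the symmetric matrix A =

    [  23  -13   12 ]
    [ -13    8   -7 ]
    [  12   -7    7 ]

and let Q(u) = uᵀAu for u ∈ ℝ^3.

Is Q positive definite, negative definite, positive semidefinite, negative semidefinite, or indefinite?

Leading principal minors: Δ_1 = 23, Δ_2 = 15, Δ_3 = 10.
All leading principal minors are positive, so by Sylvester's criterion Q is positive definite.

positive definite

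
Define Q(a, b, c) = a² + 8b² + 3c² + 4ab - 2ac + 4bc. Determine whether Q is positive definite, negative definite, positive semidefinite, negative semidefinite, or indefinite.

indefinite

The symmetric matrix is A = [[1, 2, -1], [2, 8, 2], [-1, 2, 3]].
Applying the same elementary operations to the rows and columns of A produces a congruent diagonal matrix with entries 1, 4, -2.
Counting signs: 2 positive, 1 negative.
Hence Q is indefinite.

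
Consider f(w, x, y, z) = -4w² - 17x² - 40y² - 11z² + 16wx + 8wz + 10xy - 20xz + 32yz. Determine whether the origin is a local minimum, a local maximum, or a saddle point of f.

local maximum

The Hessian at the origin is H = [[-8, 16, 0, 8], [16, -34, 10, -20], [0, 10, -80, 32], [8, -20, 32, -22]].
Congruent diagonalization of H (simultaneous row and column reduction) yields pivots -8, -2, -30, -6/5.
So there are 4 negative pivots.
H is negative definite, so the origin is a strict local maximum.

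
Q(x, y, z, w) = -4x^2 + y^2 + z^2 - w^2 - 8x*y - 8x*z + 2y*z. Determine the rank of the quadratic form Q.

The symmetric matrix is A = [[-4, -4, -4, 0], [-4, 1, 1, 0], [-4, 1, 1, 0], [0, 0, 0, -1]].
Congruent diagonalization of A (simultaneous row and column reduction) yields pivots -4, 5, 0, -1.
That gives 1 positive, 2 negative, 1 zero pivots.
The rank is the number of nonzero pivots: 3.

3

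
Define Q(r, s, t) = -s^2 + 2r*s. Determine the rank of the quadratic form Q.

2

The symmetric matrix is A = [[0, 1, 0], [1, -1, 0], [0, 0, 0]].
Row reduction of A gives 2 nonzero rows, so rank A = 2.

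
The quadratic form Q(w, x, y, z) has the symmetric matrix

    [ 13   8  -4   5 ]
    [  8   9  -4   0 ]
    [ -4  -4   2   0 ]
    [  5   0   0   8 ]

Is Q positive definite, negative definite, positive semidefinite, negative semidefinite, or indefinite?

Row-reducing A symmetrically gives the diagonal entries 13, 53/13, 10/53, 3.
So there are 4 positive pivots.
Hence Q is positive definite.

positive definite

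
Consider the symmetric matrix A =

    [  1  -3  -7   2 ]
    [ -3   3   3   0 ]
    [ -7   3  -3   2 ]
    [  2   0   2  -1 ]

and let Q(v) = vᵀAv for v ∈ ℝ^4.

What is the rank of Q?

Congruent diagonalization of A (simultaneous row and column reduction) yields pivots 1, -6, 2, -1.
Counting signs: 2 positive, 2 negative.
The rank is the number of nonzero pivots: 4.

4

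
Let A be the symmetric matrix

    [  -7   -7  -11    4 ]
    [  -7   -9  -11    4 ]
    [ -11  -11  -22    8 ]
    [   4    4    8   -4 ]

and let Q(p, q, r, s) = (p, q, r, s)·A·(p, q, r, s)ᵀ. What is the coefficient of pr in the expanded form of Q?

The coefficient of pr is A[1,3] + A[3,1] = 2·(-11) = -22.

-22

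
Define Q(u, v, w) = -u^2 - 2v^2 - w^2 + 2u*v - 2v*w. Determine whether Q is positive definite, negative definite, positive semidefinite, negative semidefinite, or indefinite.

The symmetric matrix is A = [[-1, 1, 0], [1, -2, -1], [0, -1, -1]].
Applying the same elementary operations to the rows and columns of A produces a congruent diagonal matrix with entries -1, -1, 0.
Counting signs: 2 negative, 1 zero.
Hence Q is negative semidefinite.

negative semidefinite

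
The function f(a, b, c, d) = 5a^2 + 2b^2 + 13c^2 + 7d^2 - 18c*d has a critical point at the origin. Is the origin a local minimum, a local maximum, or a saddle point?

local minimum

The Hessian at the origin is H = [[10, 0, 0, 0], [0, 4, 0, 0], [0, 0, 26, -18], [0, 0, -18, 14]].
Symmetric row and column elimination reduces H to a congruent diagonal form with pivots 10, 4, 26, 20/13.
Counting signs: 4 positive.
H is positive definite, so the origin is a strict local minimum.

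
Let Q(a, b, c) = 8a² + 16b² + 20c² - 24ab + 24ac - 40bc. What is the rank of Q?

The symmetric matrix is A = [[8, -12, 12], [-12, 16, -20], [12, -20, 20]].
Row-reducing A symmetrically gives the diagonal entries 8, -2, 4.
So there are 2 positive, 1 negative pivots.
The rank is the number of nonzero pivots: 3.

3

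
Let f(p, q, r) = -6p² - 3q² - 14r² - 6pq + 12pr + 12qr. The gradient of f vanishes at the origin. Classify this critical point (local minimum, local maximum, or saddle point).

local maximum

The Hessian at the origin is H = [[-12, -6, 12], [-6, -6, 12], [12, 12, -28]].
Congruent diagonalization of H (simultaneous row and column reduction) yields pivots -12, -3, -4.
That gives 3 negative pivots.
H is negative definite, so the origin is a strict local maximum.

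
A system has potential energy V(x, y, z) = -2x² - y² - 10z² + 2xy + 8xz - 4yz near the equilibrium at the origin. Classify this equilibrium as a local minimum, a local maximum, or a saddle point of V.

local maximum

The Hessian at the origin is H = [[-4, 2, 8], [2, -2, -4], [8, -4, -20]].
Row-reducing H symmetrically gives the diagonal entries -4, -1, -4.
Counting signs: 3 negative.
H is negative definite, so the origin is a strict local maximum.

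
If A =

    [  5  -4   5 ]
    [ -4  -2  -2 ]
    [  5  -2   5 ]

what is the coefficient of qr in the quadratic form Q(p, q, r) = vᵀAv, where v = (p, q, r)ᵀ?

-4

The coefficient of qr is A[2,3] + A[3,2] = 2·(-2) = -4.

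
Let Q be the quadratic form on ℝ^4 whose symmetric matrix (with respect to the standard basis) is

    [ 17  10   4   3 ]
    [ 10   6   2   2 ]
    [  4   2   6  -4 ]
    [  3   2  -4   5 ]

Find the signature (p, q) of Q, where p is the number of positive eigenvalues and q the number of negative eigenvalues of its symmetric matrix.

Symmetric row and column elimination reduces A to a congruent diagonal form with pivots 17, 2/17, 4, 0.
That gives 3 positive, 1 zero pivots.

(3, 0)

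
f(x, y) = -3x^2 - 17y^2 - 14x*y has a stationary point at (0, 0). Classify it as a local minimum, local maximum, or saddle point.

local maximum

The Hessian at the origin is H = [[-6, -14], [-14, -34]].
det H = -6·-34 − (-14)² = 8 > 0 and H[1,1] = -6 < 0, so H is negative definite.
Therefore the origin is a local maximum.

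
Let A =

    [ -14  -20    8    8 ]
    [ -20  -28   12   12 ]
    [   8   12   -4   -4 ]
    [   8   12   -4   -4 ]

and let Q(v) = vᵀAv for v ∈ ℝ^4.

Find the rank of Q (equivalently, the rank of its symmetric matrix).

2

Congruent diagonalization of A (simultaneous row and column reduction) yields pivots -14, 4/7, 0, 0.
Counting signs: 1 positive, 1 negative, 2 zero.
The rank is the number of nonzero pivots: 2.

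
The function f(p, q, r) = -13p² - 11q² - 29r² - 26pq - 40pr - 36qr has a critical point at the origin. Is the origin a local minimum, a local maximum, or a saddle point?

The Hessian at the origin is H = [[-26, -26, -40], [-26, -22, -36], [-40, -36, -58]].
An LDLᵀ factorisation of H has diagonal entries -26, 4, -6/13.
That gives 1 positive, 2 negative pivots.
H is indefinite, so the origin is a saddle point.

saddle point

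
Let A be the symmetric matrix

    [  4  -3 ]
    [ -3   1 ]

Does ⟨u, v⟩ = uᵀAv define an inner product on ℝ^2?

no

Applying the same elementary operations to the rows and columns of A produces a congruent diagonal matrix with entries 4, -5/4.
That gives 1 positive, 1 negative pivots.
Hence Q is indefinite.
⟨·,·⟩ is an inner product exactly when A is positive definite.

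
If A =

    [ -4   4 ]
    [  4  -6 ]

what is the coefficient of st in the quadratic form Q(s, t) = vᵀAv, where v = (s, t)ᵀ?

8

The coefficient of st is A[1,2] + A[2,1] = 2·4 = 8.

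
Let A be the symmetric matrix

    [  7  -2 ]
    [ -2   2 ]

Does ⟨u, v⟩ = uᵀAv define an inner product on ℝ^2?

yes

Congruent diagonalization of A (simultaneous row and column reduction) yields pivots 7, 10/7.
So there are 2 positive pivots.
Hence Q is positive definite.
⟨·,·⟩ is an inner product exactly when A is positive definite.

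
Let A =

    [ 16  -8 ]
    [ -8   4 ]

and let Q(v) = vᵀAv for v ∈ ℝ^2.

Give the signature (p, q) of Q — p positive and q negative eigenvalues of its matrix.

(1, 0)

Row-reducing A symmetrically gives the diagonal entries 16, 0.
So there are 1 positive, 1 zero pivots.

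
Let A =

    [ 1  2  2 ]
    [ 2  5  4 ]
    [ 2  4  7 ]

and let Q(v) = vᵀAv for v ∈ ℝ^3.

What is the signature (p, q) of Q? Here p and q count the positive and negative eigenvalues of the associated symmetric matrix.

Congruent diagonalization of A (simultaneous row and column reduction) yields pivots 1, 1, 3.
That gives 3 positive pivots.

(3, 0)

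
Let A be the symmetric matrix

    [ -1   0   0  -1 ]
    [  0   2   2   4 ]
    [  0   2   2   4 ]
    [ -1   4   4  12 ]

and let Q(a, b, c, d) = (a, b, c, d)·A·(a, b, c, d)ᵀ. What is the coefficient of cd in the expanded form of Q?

8

The coefficient of cd is A[3,4] + A[4,3] = 2·4 = 8.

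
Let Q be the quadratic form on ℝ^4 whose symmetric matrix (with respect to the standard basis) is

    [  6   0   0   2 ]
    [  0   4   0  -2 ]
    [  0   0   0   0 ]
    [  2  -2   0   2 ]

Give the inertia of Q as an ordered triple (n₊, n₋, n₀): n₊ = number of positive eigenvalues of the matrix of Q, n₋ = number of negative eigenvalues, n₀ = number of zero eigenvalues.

(3, 0, 1)

Row-reducing A symmetrically gives the diagonal entries 6, 4, 0, 1/3.
So there are 3 positive, 1 zero pivots.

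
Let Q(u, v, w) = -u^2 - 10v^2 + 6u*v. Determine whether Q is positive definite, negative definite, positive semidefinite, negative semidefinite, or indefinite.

negative semidefinite

Write A = [[-1, 3, 0], [3, -10, 0], [0, 0, 0]].
Applying the same elementary operations to the rows and columns of A produces a congruent diagonal matrix with entries -1, -1, 0.
Counting signs: 2 negative, 1 zero.
Hence Q is negative semidefinite.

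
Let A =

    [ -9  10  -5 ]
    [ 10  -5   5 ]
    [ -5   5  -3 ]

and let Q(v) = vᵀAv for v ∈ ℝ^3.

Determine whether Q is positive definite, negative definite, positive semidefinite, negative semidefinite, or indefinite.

indefinite

An LDLᵀ factorisation of A has diagonal entries -9, 55/9, -3/11.
So there are 1 positive, 2 negative pivots.
Hence Q is indefinite.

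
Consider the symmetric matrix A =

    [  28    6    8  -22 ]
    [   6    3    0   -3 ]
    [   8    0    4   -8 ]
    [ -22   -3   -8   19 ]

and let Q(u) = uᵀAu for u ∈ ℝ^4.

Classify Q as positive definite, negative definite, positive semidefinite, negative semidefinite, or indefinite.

positive semidefinite

Symmetric row and column elimination reduces A to a congruent diagonal form with pivots 28, 12/7, 0, 0.
Counting signs: 2 positive, 2 zero.
Hence Q is positive semidefinite.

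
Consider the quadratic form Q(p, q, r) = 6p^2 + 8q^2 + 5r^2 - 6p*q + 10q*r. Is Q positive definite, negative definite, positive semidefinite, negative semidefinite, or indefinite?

The symmetric matrix of Q is A = [[6, -3, 0], [-3, 8, 5], [0, 5, 5]].
Leading principal minors: Δ_1 = 6, Δ_2 = 39, Δ_3 = 45.
All leading principal minors are positive, so by Sylvester's criterion Q is positive definite.

positive definite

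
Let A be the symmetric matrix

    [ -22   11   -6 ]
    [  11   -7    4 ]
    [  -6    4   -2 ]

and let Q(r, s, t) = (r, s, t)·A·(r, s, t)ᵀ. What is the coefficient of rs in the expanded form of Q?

The coefficient of rs is A[1,2] + A[2,1] = 2·11 = 22.

22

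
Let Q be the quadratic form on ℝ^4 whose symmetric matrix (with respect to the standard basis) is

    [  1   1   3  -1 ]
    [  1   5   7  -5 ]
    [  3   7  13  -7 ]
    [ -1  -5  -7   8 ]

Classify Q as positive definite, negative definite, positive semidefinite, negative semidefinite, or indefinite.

positive semidefinite

Congruent diagonalization of A (simultaneous row and column reduction) yields pivots 1, 4, 0, 3.
So there are 3 positive, 1 zero pivots.
Hence Q is positive semidefinite.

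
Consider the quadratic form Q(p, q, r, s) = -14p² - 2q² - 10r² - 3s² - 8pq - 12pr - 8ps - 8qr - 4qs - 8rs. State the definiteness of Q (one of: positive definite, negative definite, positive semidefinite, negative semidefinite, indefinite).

negative definite

The associated matrix is A = [[-14, -4, -6, -4], [-4, -2, -4, -2], [-6, -4, -10, -4], [-4, -2, -4, -3]].
Symmetric row and column elimination reduces A to a congruent diagonal form with pivots -14, -6/7, -4/3, -1.
So there are 4 negative pivots.
Hence Q is negative definite.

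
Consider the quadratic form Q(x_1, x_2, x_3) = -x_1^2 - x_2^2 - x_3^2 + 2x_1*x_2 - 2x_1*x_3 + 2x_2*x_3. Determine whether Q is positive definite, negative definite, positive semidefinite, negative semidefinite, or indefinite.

The symmetric matrix is A = [[-1, 1, -1], [1, -1, 1], [-1, 1, -1]].
Applying the same elementary operations to the rows and columns of A produces a congruent diagonal matrix with entries -1, 0, 0.
So there are 1 negative, 2 zero pivots.
Hence Q is negative semidefinite.

negative semidefinite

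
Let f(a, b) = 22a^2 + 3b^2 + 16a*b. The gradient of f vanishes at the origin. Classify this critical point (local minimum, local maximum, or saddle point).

The Hessian at the origin is H = [[44, 16], [16, 6]].
det H = 44·6 − (16)² = 8 > 0 and H[1,1] = 44 > 0, so H is positive definite.
Therefore the origin is a local minimum.

local minimum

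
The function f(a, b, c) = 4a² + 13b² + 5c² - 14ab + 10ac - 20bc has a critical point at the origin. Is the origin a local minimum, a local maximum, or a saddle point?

saddle point

The Hessian at the origin is H = [[8, -14, 10], [-14, 26, -20], [10, -20, 10]].
Symmetric row and column elimination reduces H to a congruent diagonal form with pivots 8, 3/2, -20/3.
That gives 2 positive, 1 negative pivots.
H is indefinite, so the origin is a saddle point.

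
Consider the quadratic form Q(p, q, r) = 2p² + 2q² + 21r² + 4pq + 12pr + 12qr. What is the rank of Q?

2

The associated matrix is A = [[2, 2, 6], [2, 2, 6], [6, 6, 21]].
Row-reducing A symmetrically gives the diagonal entries 2, 0, 3.
Counting signs: 2 positive, 1 zero.
The rank is the number of nonzero pivots: 2.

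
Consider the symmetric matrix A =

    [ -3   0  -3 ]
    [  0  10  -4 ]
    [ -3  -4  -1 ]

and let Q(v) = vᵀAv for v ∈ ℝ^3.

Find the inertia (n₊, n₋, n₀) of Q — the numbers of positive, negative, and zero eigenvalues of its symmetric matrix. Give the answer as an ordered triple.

Row-reducing A symmetrically gives the diagonal entries -3, 10, 2/5.
That gives 2 positive, 1 negative pivots.

(2, 1, 0)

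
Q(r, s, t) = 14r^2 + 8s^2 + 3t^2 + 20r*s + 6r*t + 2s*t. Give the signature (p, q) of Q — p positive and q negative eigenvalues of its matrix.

(3, 0)

The associated matrix is A = [[14, 10, 3], [10, 8, 1], [3, 1, 3]].
An LDLᵀ factorisation of A has diagonal entries 14, 6/7, 5/6.
That gives 3 positive pivots.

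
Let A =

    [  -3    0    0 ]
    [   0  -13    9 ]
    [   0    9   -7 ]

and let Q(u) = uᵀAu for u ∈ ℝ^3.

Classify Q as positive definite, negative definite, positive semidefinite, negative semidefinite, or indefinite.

Leading principal minors: Δ_1 = -3, Δ_2 = 39, Δ_3 = -30.
The signs alternate starting with Δ_1 < 0, so by Sylvester's criterion Q is negative definite.

negative definite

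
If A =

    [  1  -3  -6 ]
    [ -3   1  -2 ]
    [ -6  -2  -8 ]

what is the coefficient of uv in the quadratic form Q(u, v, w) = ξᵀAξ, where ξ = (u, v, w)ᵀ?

-6

The coefficient of uv is A[1,2] + A[2,1] = 2·(-3) = -6.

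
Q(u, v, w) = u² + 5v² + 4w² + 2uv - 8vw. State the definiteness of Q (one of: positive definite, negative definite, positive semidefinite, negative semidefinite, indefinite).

Write A = [[1, 1, 0], [1, 5, -4], [0, -4, 4]].
Applying the same elementary operations to the rows and columns of A produces a congruent diagonal matrix with entries 1, 4, 0.
So there are 2 positive, 1 zero pivots.
Hence Q is positive semidefinite.

positive semidefinite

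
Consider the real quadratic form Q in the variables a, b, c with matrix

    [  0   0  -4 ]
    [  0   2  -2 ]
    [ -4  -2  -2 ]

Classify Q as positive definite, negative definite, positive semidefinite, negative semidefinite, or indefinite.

A is congruent to a diagonal matrix with 2 positive, 1 negative and 0 zero entries, so Q is indefinite.

indefinite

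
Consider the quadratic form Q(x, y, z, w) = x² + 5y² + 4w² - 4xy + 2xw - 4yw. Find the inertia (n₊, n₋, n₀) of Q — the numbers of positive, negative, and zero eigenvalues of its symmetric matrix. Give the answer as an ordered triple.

The associated matrix is A = [[1, -2, 0, 1], [-2, 5, 0, -2], [0, 0, 0, 0], [1, -2, 0, 4]].
Symmetric row and column elimination reduces A to a congruent diagonal form with pivots 1, 1, 0, 3.
Counting signs: 3 positive, 1 zero.

(3, 0, 1)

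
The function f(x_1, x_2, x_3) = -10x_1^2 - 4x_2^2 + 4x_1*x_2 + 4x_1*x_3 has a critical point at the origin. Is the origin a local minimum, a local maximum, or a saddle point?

saddle point

The Hessian at the origin is H = [[-20, 4, 4], [4, -8, 0], [4, 0, 0]].
Symmetric row and column elimination reduces H to a congruent diagonal form with pivots -20, -36/5, 8/9.
That gives 1 positive, 2 negative pivots.
H is indefinite, so the origin is a saddle point.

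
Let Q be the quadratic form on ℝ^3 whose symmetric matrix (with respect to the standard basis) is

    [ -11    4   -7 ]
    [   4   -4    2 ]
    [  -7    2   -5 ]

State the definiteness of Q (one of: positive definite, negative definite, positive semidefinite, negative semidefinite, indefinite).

negative definite

Leading principal minors: Δ_1 = -11, Δ_2 = 28, Δ_3 = -12.
The signs alternate starting with Δ_1 < 0, so by Sylvester's criterion Q is negative definite.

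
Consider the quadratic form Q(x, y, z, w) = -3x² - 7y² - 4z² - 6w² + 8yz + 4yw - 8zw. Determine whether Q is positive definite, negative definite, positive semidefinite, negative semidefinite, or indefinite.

negative definite

The associated matrix is A = [[-3, 0, 0, 0], [0, -7, 4, 2], [0, 4, -4, -4], [0, 2, -4, -6]].
Symmetric row and column elimination reduces A to a congruent diagonal form with pivots -3, -7, -12/7, -2/3.
Counting signs: 4 negative.
Hence Q is negative definite.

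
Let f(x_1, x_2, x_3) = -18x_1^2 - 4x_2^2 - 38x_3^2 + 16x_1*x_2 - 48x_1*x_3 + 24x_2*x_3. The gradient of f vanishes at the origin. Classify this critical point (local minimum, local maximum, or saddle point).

The Hessian at the origin is H = [[-36, 16, -48], [16, -8, 24], [-48, 24, -76]].
Row-reducing H symmetrically gives the diagonal entries -36, -8/9, -4.
That gives 3 negative pivots.
H is negative definite, so the origin is a strict local maximum.

local maximum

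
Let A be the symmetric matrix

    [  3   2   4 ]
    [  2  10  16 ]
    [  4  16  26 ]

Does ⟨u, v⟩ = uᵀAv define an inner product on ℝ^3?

Leading principal minors: Δ_1 = 3, Δ_2 = 26, Δ_3 = 4.
All leading principal minors are positive, so by Sylvester's criterion Q is positive definite.
⟨·,·⟩ is an inner product exactly when A is positive definite.

yes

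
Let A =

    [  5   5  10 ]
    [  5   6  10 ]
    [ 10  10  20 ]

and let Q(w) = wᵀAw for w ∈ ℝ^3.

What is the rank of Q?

Row-reducing A symmetrically gives the diagonal entries 5, 1, 0.
That gives 2 positive, 1 zero pivots.
The rank is the number of nonzero pivots: 2.

2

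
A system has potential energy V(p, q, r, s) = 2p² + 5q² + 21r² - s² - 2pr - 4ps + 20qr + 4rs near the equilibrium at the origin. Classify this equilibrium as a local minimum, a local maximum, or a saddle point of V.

The Hessian at the origin is H = [[4, 0, -2, -4], [0, 10, 20, 0], [-2, 20, 42, 4], [-4, 0, 4, -2]].
Row-reducing H symmetrically gives the diagonal entries 4, 10, 1, -10.
Counting signs: 3 positive, 1 negative.
H is indefinite, so the origin is a saddle point.

saddle point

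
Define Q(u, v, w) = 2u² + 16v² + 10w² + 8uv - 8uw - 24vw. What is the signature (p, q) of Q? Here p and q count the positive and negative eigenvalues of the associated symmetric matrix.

The symmetric matrix is A = [[2, 4, -4], [4, 16, -12], [-4, -12, 10]].
Row-reducing A symmetrically gives the diagonal entries 2, 8, 0.
So there are 2 positive, 1 zero pivots.

(2, 0)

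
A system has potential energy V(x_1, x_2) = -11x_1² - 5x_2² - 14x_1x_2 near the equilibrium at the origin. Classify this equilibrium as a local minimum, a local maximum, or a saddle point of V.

The Hessian at the origin is H = [[-22, -14], [-14, -10]].
det H = -22·-10 − (-14)² = 24 > 0 and H[1,1] = -22 < 0, so H is negative definite.
Therefore the origin is a local maximum.

local maximum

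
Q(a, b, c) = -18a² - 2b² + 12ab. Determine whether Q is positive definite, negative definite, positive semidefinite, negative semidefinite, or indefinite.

The symmetric matrix is A = [[-18, 6, 0], [6, -2, 0], [0, 0, 0]].
Row-reducing A symmetrically gives the diagonal entries -18, 0, 0.
That gives 1 negative, 2 zero pivots.
Hence Q is negative semidefinite.

negative semidefinite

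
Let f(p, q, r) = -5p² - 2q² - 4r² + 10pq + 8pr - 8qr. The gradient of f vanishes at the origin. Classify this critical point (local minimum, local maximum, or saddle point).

saddle point

The Hessian at the origin is H = [[-10, 10, 8], [10, -4, -8], [8, -8, -8]].
An LDLᵀ factorisation of H has diagonal entries -10, 6, -8/5.
Counting signs: 1 positive, 2 negative.
H is indefinite, so the origin is a saddle point.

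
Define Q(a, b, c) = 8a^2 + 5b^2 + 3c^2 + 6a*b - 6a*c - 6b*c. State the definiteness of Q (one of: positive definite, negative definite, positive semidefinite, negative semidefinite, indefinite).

positive definite

The symmetric matrix of Q is A = [[8, 3, -3], [3, 5, -3], [-3, -3, 3]].
Leading principal minors: Δ_1 = 8, Δ_2 = 31, Δ_3 = 30.
All leading principal minors are positive, so by Sylvester's criterion Q is positive definite.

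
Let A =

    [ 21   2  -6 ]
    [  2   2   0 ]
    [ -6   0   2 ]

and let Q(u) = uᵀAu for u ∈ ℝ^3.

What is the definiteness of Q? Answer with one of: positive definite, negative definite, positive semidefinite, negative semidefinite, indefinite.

positive definite

An LDLᵀ factorisation of A has diagonal entries 21, 38/21, 2/19.
That gives 3 positive pivots.
Hence Q is positive definite.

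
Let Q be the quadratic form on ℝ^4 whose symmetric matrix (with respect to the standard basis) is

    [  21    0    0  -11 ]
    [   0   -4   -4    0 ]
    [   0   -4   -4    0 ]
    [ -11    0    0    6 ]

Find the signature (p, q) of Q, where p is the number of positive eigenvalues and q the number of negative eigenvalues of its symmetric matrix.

(2, 1)

Row-reducing A symmetrically gives the diagonal entries 21, -4, 0, 5/21.
That gives 2 positive, 1 negative, 1 zero pivots.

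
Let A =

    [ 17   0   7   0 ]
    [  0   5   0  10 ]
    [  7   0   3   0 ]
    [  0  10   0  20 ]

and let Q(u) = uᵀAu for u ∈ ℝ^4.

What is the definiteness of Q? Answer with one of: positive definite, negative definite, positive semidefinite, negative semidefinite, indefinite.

positive semidefinite

Symmetric row and column elimination reduces A to a congruent diagonal form with pivots 17, 5, 2/17, 0.
So there are 3 positive, 1 zero pivots.
Hence Q is positive semidefinite.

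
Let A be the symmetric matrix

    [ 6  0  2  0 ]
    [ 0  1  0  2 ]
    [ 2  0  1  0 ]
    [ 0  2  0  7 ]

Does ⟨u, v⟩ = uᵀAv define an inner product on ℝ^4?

yes

Leading principal minors: Δ_1 = 6, Δ_2 = 6, Δ_3 = 2, Δ_4 = 6.
All leading principal minors are positive, so by Sylvester's criterion Q is positive definite.
⟨·,·⟩ is an inner product exactly when A is positive definite.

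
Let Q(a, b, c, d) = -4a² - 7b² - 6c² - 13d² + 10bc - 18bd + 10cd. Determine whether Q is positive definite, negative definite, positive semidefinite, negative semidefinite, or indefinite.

negative definite

The symmetric matrix of Q is A = [[-4, 0, 0, 0], [0, -7, 5, -9], [0, 5, -6, 5], [0, -9, 5, -13]].
Leading principal minors: Δ_1 = -4, Δ_2 = 28, Δ_3 = -68, Δ_4 = 40.
The signs alternate starting with Δ_1 < 0, so by Sylvester's criterion Q is negative definite.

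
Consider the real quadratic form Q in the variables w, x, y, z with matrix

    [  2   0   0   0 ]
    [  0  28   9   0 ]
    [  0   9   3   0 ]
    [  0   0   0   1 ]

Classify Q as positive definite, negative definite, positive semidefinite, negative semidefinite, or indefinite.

Leading principal minors: Δ_1 = 2, Δ_2 = 56, Δ_3 = 6, Δ_4 = 6.
All leading principal minors are positive, so by Sylvester's criterion Q is positive definite.

positive definite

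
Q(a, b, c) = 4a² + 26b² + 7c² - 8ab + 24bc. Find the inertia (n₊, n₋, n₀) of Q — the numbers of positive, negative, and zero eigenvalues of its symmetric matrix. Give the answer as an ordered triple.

(3, 0, 0)

The associated matrix is A = [[4, -4, 0], [-4, 26, 12], [0, 12, 7]].
Applying the same elementary operations to the rows and columns of A produces a congruent diagonal matrix with entries 4, 22, 5/11.
That gives 3 positive pivots.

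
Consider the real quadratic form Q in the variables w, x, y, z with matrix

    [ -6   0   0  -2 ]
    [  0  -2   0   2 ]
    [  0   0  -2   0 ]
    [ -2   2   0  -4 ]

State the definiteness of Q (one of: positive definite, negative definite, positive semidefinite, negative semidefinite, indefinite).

An LDLᵀ factorisation of A has diagonal entries -6, -2, -2, -4/3.
So there are 4 negative pivots.
Hence Q is negative definite.

negative definite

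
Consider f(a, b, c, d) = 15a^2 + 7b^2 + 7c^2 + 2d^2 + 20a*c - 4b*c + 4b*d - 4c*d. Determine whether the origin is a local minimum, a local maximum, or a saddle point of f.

The Hessian at the origin is H = [[30, 0, 20, 0], [0, 14, -4, 4], [20, -4, 14, -4], [0, 4, -4, 4]].
An LDLᵀ factorisation of H has diagonal entries 30, 14, -10/21, 20.
So there are 3 positive, 1 negative pivots.
H is indefinite, so the origin is a saddle point.

saddle point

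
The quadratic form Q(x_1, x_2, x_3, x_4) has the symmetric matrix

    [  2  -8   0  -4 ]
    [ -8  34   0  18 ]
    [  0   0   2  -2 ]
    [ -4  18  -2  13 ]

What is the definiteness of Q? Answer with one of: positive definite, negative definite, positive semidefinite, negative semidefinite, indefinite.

Leading principal minors: Δ_1 = 2, Δ_2 = 4, Δ_3 = 8, Δ_4 = 8.
All leading principal minors are positive, so by Sylvester's criterion Q is positive definite.

positive definite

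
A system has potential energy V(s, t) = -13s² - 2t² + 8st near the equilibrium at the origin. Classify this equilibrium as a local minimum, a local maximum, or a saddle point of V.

local maximum

The Hessian at the origin is H = [[-26, 8], [8, -4]].
det H = -26·-4 − (8)² = 40 > 0 and H[1,1] = -26 < 0, so H is negative definite.
Therefore the origin is a local maximum.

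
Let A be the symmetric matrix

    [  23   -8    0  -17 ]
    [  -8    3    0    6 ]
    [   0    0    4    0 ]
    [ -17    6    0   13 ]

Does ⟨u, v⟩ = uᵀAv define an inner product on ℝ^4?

yes

Leading principal minors: Δ_1 = 23, Δ_2 = 5, Δ_3 = 20, Δ_4 = 8.
All leading principal minors are positive, so by Sylvester's criterion Q is positive definite.
⟨·,·⟩ is an inner product exactly when A is positive definite.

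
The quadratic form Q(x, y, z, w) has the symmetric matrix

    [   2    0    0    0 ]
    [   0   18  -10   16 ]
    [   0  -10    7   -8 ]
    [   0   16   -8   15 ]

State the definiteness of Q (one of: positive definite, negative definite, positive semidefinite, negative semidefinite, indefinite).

Leading principal minors: Δ_1 = 2, Δ_2 = 36, Δ_3 = 52, Δ_4 = 12.
All leading principal minors are positive, so by Sylvester's criterion Q is positive definite.

positive definite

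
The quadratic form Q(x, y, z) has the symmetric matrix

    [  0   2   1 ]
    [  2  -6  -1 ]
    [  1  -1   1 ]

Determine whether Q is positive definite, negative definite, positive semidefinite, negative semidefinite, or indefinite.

A is congruent to a diagonal matrix with 2 positive, 1 negative and 0 zero entries, so Q is indefinite.

indefinite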